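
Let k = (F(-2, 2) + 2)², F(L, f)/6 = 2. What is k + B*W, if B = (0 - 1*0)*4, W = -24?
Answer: 196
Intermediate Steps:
F(L, f) = 12 (F(L, f) = 6*2 = 12)
B = 0 (B = (0 + 0)*4 = 0*4 = 0)
k = 196 (k = (12 + 2)² = 14² = 196)
k + B*W = 196 + 0*(-24) = 196 + 0 = 196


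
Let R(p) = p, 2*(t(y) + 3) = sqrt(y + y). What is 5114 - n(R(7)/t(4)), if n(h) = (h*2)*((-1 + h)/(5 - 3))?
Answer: 5100 - 7*sqrt(2) ≈ 5090.1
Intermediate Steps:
t(y) = -3 + sqrt(2)*sqrt(y)/2 (t(y) = -3 + sqrt(y + y)/2 = -3 + sqrt(2*y)/2 = -3 + (sqrt(2)*sqrt(y))/2 = -3 + sqrt(2)*sqrt(y)/2)
n(h) = 2*h*(-1/2 + h/2) (n(h) = (2*h)*((-1 + h)/2) = (2*h)*((-1 + h)*(1/2)) = (2*h)*(-1/2 + h/2) = 2*h*(-1/2 + h/2))
5114 - n(R(7)/t(4)) = 5114 - 7/(-3 + sqrt(2)*sqrt(4)/2)*(-1 + 7/(-3 + sqrt(2)*sqrt(4)/2)) = 5114 - 7/(-3 + (1/2)*sqrt(2)*2)*(-1 + 7/(-3 + (1/2)*sqrt(2)*2)) = 5114 - 7/(-3 + sqrt(2))*(-1 + 7/(-3 + sqrt(2))) = 5114 - 7*(-1 + 7/(-3 + sqrt(2)))/(-3 + sqrt(2))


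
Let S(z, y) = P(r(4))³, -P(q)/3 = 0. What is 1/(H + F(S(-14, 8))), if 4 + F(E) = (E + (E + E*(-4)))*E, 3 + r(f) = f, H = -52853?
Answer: -1/52857 ≈ -1.8919e-5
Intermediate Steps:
r(f) = -3 + f
P(q) = 0 (P(q) = -3*0 = 0)
S(z, y) = 0 (S(z, y) = 0³ = 0)
F(E) = -4 - 2*E² (F(E) = -4 + (E + (E + E*(-4)))*E = -4 + (E + (E - 4*E))*E = -4 + (E - 3*E)*E = -4 + (-2*E)*E = -4 - 2*E²)
1/(H + F(S(-14, 8))) = 1/(-52853 + (-4 - 2*0²)) = 1/(-52853 + (-4 - 2*0)) = 1/(-52853 + (-4 + 0)) = 1/(-52853 - 4) = 1/(-52857) = -1/52857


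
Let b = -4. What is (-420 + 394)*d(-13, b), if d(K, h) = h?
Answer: 104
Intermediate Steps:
(-420 + 394)*d(-13, b) = (-420 + 394)*(-4) = -26*(-4) = 104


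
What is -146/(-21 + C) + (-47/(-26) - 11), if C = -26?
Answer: -7437/1222 ≈ -6.0859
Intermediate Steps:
-146/(-21 + C) + (-47/(-26) - 11) = -146/(-21 - 26) + (-47/(-26) - 11) = -146/(-47) + (-47*(-1/26) - 11) = -146*(-1/47) + (47/26 - 11) = 146/47 - 239/26 = -7437/1222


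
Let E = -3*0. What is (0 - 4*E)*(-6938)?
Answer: 0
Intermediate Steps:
E = 0
(0 - 4*E)*(-6938) = (0 - 4*0)*(-6938) = (0 + 0)*(-6938) = 0*(-6938) = 0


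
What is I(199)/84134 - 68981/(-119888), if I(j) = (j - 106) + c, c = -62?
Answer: 1587579/2757424 ≈ 0.57575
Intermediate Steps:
I(j) = -168 + j (I(j) = (j - 106) - 62 = (-106 + j) - 62 = -168 + j)
I(199)/84134 - 68981/(-119888) = (-168 + 199)/84134 - 68981/(-119888) = 31*(1/84134) - 68981*(-1/119888) = 1/2714 + 68981/119888 = 1587579/2757424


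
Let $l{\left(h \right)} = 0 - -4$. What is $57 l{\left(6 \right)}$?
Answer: $228$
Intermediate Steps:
$l{\left(h \right)} = 4$ ($l{\left(h \right)} = 0 + 4 = 4$)
$57 l{\left(6 \right)} = 57 \cdot 4 = 228$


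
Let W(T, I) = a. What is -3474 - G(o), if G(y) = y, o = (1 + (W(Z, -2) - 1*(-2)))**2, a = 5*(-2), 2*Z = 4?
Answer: -3523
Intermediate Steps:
Z = 2 (Z = (1/2)*4 = 2)
a = -10
W(T, I) = -10
o = 49 (o = (1 + (-10 - 1*(-2)))**2 = (1 + (-10 + 2))**2 = (1 - 8)**2 = (-7)**2 = 49)
-3474 - G(o) = -3474 - 1*49 = -3474 - 49 = -3523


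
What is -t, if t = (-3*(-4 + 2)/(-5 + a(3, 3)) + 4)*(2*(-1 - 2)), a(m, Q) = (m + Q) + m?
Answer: 33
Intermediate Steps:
a(m, Q) = Q + 2*m (a(m, Q) = (Q + m) + m = Q + 2*m)
t = -33 (t = (-3*(-4 + 2)/(-5 + (3 + 2*3)) + 4)*(2*(-1 - 2)) = (-(-6)/(-5 + (3 + 6)) + 4)*(2*(-3)) = (-(-6)/(-5 + 9) + 4)*(-6) = (-(-6)/4 + 4)*(-6) = (-3*(-½) + 4)*(-6) = (3/2 + 4)*(-6) = (11/2)*(-6) = -33)
-t = -1*(-33) = 33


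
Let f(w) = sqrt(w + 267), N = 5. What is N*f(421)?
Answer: 20*sqrt(43) ≈ 131.15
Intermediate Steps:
f(w) = sqrt(267 + w)
N*f(421) = 5*sqrt(267 + 421) = 5*sqrt(688) = 5*(4*sqrt(43)) = 20*sqrt(43)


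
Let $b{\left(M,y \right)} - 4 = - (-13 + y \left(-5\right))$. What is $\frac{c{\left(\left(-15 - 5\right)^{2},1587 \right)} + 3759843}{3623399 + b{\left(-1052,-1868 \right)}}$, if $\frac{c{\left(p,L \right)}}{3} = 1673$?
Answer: $\frac{209159}{200782} \approx 1.0417$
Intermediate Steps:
$c{\left(p,L \right)} = 5019$ ($c{\left(p,L \right)} = 3 \cdot 1673 = 5019$)
$b{\left(M,y \right)} = 17 + 5 y$ ($b{\left(M,y \right)} = 4 - \left(-13 + y \left(-5\right)\right) = 4 - \left(-13 - 5 y\right) = 4 + \left(13 + 5 y\right) = 17 + 5 y$)
$\frac{c{\left(\left(-15 - 5\right)^{2},1587 \right)} + 3759843}{3623399 + b{\left(-1052,-1868 \right)}} = \frac{5019 + 3759843}{3623399 + \left(17 + 5 \left(-1868\right)\right)} = \frac{3764862}{3623399 + \left(17 - 9340\right)} = \frac{3764862}{3623399 - 9323} = \frac{3764862}{3614076} = 3764862 \cdot \frac{1}{3614076} = \frac{209159}{200782}$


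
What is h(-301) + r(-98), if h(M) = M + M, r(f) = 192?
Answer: -410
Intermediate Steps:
h(M) = 2*M
h(-301) + r(-98) = 2*(-301) + 192 = -602 + 192 = -410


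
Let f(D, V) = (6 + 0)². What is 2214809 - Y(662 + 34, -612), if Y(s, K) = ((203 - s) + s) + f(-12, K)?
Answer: 2214570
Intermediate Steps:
f(D, V) = 36 (f(D, V) = 6² = 36)
Y(s, K) = 239 (Y(s, K) = ((203 - s) + s) + 36 = 203 + 36 = 239)
2214809 - Y(662 + 34, -612) = 2214809 - 1*239 = 2214809 - 239 = 2214570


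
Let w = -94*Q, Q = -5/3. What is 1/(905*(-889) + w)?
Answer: -3/2413165 ≈ -1.2432e-6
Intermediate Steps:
Q = -5/3 (Q = -5*1/3 = -5/3 ≈ -1.6667)
w = 470/3 (w = -94*(-5/3) = 470/3 ≈ 156.67)
1/(905*(-889) + w) = 1/(905*(-889) + 470/3) = 1/(-804545 + 470/3) = 1/(-2413165/3) = -3/2413165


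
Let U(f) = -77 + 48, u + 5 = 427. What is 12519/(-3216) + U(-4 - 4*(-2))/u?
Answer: -896047/226192 ≈ -3.9614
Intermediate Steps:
u = 422 (u = -5 + 427 = 422)
U(f) = -29
12519/(-3216) + U(-4 - 4*(-2))/u = 12519/(-3216) - 29/422 = 12519*(-1/3216) - 29*1/422 = -4173/1072 - 29/422 = -896047/226192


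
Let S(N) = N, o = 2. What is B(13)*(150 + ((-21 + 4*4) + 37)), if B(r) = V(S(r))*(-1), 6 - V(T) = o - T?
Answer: -3094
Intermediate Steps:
V(T) = 4 + T (V(T) = 6 - (2 - T) = 6 + (-2 + T) = 4 + T)
B(r) = -4 - r (B(r) = (4 + r)*(-1) = -4 - r)
B(13)*(150 + ((-21 + 4*4) + 37)) = (-4 - 1*13)*(150 + ((-21 + 4*4) + 37)) = (-4 - 13)*(150 + ((-21 + 16) + 37)) = -17*(150 + (-5 + 37)) = -17*(150 + 32) = -17*182 = -3094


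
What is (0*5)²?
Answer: 0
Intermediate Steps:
(0*5)² = 0² = 0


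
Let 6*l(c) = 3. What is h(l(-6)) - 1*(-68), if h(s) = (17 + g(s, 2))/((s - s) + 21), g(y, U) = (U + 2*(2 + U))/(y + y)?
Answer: 485/7 ≈ 69.286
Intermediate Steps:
l(c) = 1/2 (l(c) = (1/6)*3 = 1/2)
g(y, U) = (4 + 3*U)/(2*y) (g(y, U) = (U + (4 + 2*U))/((2*y)) = (4 + 3*U)*(1/(2*y)) = (4 + 3*U)/(2*y))
h(s) = 17/21 + 5/(21*s) (h(s) = (17 + (4 + 3*2)/(2*s))/((s - s) + 21) = (17 + (4 + 6)/(2*s))/(0 + 21) = (17 + (1/2)*10/s)/21 = (17 + 5/s)*(1/21) = 17/21 + 5/(21*s))
h(l(-6)) - 1*(-68) = (5 + 17*(1/2))/(21*(1/2)) - 1*(-68) = (1/21)*2*(5 + 17/2) + 68 = (1/21)*2*(27/2) + 68 = 9/7 + 68 = 485/7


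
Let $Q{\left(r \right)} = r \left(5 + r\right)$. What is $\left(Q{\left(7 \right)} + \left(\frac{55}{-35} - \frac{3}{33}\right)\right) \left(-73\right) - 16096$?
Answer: $- \frac{1702212}{77} \approx -22107.0$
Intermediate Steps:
$\left(Q{\left(7 \right)} + \left(\frac{55}{-35} - \frac{3}{33}\right)\right) \left(-73\right) - 16096 = \left(7 \left(5 + 7\right) + \left(\frac{55}{-35} - \frac{3}{33}\right)\right) \left(-73\right) - 16096 = \left(7 \cdot 12 + \left(55 \left(- \frac{1}{35}\right) - \frac{1}{11}\right)\right) \left(-73\right) - 16096 = \left(84 - \frac{128}{77}\right) \left(-73\right) - 16096 = \frac{6340}{77} \left(-73\right) - 16096 = - \frac{462820}{77} - 16096 = - \frac{1702212}{77}$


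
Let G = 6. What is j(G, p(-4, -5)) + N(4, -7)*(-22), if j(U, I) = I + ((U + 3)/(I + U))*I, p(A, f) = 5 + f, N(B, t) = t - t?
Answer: 0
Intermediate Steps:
N(B, t) = 0
j(U, I) = I + I*(3 + U)/(I + U) (j(U, I) = I + ((3 + U)/(I + U))*I = I + I*(3 + U)/(I + U))
j(G, p(-4, -5)) + N(4, -7)*(-22) = (5 - 5)*(3 + (5 - 5) + 2*6)/((5 - 5) + 6) + 0*(-22) = 0*(3 + 0 + 12)/(0 + 6) + 0 = 0*15/6 + 0 = 0*(1/6)*15 + 0 = 0 + 0 = 0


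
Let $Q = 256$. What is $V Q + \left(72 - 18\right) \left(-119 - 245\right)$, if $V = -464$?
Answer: $-138440$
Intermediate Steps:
$V Q + \left(72 - 18\right) \left(-119 - 245\right) = \left(-464\right) 256 + \left(72 - 18\right) \left(-119 - 245\right) = -118784 + 54 \left(-364\right) = -118784 - 19656 = -138440$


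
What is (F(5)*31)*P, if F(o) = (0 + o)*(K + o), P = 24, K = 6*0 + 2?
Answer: 26040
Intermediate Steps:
K = 2 (K = 0 + 2 = 2)
F(o) = o*(2 + o) (F(o) = (0 + o)*(2 + o) = o*(2 + o))
(F(5)*31)*P = ((5*(2 + 5))*31)*24 = ((5*7)*31)*24 = (35*31)*24 = 1085*24 = 26040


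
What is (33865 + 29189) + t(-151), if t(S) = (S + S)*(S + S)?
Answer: 154258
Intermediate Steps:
t(S) = 4*S² (t(S) = (2*S)*(2*S) = 4*S²)
(33865 + 29189) + t(-151) = (33865 + 29189) + 4*(-151)² = 63054 + 4*22801 = 63054 + 91204 = 154258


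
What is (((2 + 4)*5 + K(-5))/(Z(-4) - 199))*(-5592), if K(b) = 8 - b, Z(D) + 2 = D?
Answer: 240456/205 ≈ 1173.0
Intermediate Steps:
Z(D) = -2 + D
(((2 + 4)*5 + K(-5))/(Z(-4) - 199))*(-5592) = (((2 + 4)*5 + (8 - 1*(-5)))/((-2 - 4) - 199))*(-5592) = ((6*5 + (8 + 5))/(-6 - 199))*(-5592) = ((30 + 13)/(-205))*(-5592) = (43*(-1/205))*(-5592) = -43/205*(-5592) = 240456/205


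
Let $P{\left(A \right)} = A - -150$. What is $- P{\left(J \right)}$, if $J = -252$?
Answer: $102$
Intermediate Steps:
$P{\left(A \right)} = 150 + A$ ($P{\left(A \right)} = A + 150 = 150 + A$)
$- P{\left(J \right)} = - (150 - 252) = \left(-1\right) \left(-102\right) = 102$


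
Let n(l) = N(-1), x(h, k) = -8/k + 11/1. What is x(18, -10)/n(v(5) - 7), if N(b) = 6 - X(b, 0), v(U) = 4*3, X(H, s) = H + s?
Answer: 59/35 ≈ 1.6857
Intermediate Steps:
v(U) = 12
x(h, k) = 11 - 8/k (x(h, k) = -8/k + 11*1 = -8/k + 11 = 11 - 8/k)
N(b) = 6 - b (N(b) = 6 - (b + 0) = 6 - b)
n(l) = 7 (n(l) = 6 - 1*(-1) = 6 + 1 = 7)
x(18, -10)/n(v(5) - 7) = (11 - 8/(-10))/7 = (11 - 8*(-⅒))*(⅐) = (11 + ⅘)*(⅐) = (59/5)*(⅐) = 59/35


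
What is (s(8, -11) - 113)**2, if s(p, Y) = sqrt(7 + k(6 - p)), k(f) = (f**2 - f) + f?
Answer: (113 - sqrt(11))**2 ≈ 12030.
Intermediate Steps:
k(f) = f**2
s(p, Y) = sqrt(7 + (6 - p)**2)
(s(8, -11) - 113)**2 = (sqrt(7 + (-6 + 8)**2) - 113)**2 = (sqrt(7 + 2**2) - 113)**2 = (sqrt(7 + 4) - 113)**2 = (sqrt(11) - 113)**2 = (-113 + sqrt(11))**2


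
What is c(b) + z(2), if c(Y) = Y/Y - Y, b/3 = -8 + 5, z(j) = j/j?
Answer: 11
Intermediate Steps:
z(j) = 1
b = -9 (b = 3*(-8 + 5) = 3*(-3) = -9)
c(Y) = 1 - Y
c(b) + z(2) = (1 - 1*(-9)) + 1 = (1 + 9) + 1 = 10 + 1 = 11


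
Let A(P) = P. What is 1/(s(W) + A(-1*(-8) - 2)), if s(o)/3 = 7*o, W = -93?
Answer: -1/1947 ≈ -0.00051361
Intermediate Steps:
s(o) = 21*o (s(o) = 3*(7*o) = 21*o)
1/(s(W) + A(-1*(-8) - 2)) = 1/(21*(-93) + (-1*(-8) - 2)) = 1/(-1953 + (8 - 2)) = 1/(-1953 + 6) = 1/(-1947) = -1/1947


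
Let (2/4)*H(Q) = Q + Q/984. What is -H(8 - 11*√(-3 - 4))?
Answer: -1970/123 + 10835*I*√7/492 ≈ -16.016 + 58.266*I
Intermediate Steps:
H(Q) = 985*Q/492 (H(Q) = 2*(Q + Q/984) = 2*(985*Q/984) = 985*Q/492)
-H(8 - 11*√(-3 - 4)) = -985*(8 - 11*√(-3 - 4))/492 = -985*(8 - 11*I*√7)/492 = -(1970/123 - 10835*I*√7/492) = -1970/123 + 10835*I*√7/492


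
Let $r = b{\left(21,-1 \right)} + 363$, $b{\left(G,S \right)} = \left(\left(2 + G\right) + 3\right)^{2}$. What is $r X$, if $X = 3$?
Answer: $3117$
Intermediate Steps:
$b{\left(G,S \right)} = \left(5 + G\right)^{2}$
$r = 1039$ ($r = \left(5 + 21\right)^{2} + 363 = 26^{2} + 363 = 676 + 363 = 1039$)
$r X = 1039 \cdot 3 = 3117$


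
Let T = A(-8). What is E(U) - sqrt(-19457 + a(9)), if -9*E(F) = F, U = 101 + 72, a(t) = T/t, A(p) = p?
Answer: -173/9 - I*sqrt(175121)/3 ≈ -19.222 - 139.49*I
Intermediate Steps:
T = -8
a(t) = -8/t
U = 173
E(F) = -F/9
E(U) - sqrt(-19457 + a(9)) = -1/9*173 - sqrt(-19457 - 8/9) = -173/9 - sqrt(-19457 - 8*1/9) = -173/9 - sqrt(-19457 - 8/9) = -173/9 - sqrt(-175121/9) = -173/9 - I*sqrt(175121)/3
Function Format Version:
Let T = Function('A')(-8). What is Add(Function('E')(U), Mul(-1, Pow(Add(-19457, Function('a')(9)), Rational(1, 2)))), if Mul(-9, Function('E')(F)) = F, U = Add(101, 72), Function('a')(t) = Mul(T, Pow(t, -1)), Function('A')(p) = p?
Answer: Add(Rational(-173, 9), Mul(Rational(-1, 3), I, Pow(175121, Rational(1, 2)))) ≈ Add(-19.222, Mul(-139.49, I))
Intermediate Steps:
T = -8
Function('a')(t) = Mul(-8, Pow(t, -1))
U = 173
Function('E')(F) = Mul(Rational(-1, 9), F)
Add(Function('E')(U), Mul(-1, Pow(Add(-19457, Function('a')(9)), Rational(1, 2)))) = Add(Mul(Rational(-1, 9), 173), Mul(-1, Pow(Add(-19457, Mul(-8, Pow(9, -1))), Rational(1, 2)))) = Add(Rational(-173, 9), Mul(-1, Pow(Add(-19457, Mul(-8, Rational(1, 9))), Rational(1, 2)))) = Add(Rational(-173, 9), Mul(-1, Pow(Add(-19457, Rational(-8, 9)), Rational(1, 2)))) = Add(Rational(-173, 9), Mul(-1, Pow(Rational(-175121, 9), Rational(1, 2)))) = Add(Rational(-173, 9), Mul(-1, Mul(Rational(1, 3), I, Pow(175121, Rational(1, 2))))) = Add(Rational(-173, 9), Mul(Rational(-1, 3), I, Pow(175121, Rational(1, 2))))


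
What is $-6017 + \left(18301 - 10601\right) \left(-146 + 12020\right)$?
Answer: $91423783$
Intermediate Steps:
$-6017 + \left(18301 - 10601\right) \left(-146 + 12020\right) = -6017 + 7700 \cdot 11874 = -6017 + 91429800 = 91423783$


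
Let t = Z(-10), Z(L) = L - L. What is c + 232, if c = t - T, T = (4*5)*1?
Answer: 212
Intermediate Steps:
Z(L) = 0
t = 0
T = 20 (T = 20*1 = 20)
c = -20 (c = 0 - 1*20 = 0 - 20 = -20)
c + 232 = -20 + 232 = 212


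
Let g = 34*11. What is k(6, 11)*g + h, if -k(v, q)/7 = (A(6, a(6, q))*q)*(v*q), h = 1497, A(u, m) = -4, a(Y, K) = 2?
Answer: 7604169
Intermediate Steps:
k(v, q) = 28*v*q² (k(v, q) = -7*(-4*q)*v*q = -7*(-4*q)*q*v = -(-28)*v*q² = 28*v*q²)
g = 374
k(6, 11)*g + h = (28*6*11²)*374 + 1497 = (28*6*121)*374 + 1497 = 20328*374 + 1497 = 7602672 + 1497 = 7604169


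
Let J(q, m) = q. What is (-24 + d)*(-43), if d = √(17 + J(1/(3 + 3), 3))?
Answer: 1032 - 43*√618/6 ≈ 853.84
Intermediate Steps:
d = √618/6 (d = √(17 + 1/(3 + 3)) = √(17 + 1/6) = √(17 + ⅙) = √(103/6) = √618/6 ≈ 4.1433)
(-24 + d)*(-43) = (-24 + √618/6)*(-43) = 1032 - 43*√618/6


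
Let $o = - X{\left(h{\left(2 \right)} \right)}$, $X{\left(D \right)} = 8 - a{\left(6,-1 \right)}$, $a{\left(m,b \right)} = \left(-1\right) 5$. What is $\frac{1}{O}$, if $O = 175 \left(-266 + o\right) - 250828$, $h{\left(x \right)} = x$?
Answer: $- \frac{1}{299653} \approx -3.3372 \cdot 10^{-6}$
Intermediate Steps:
$a{\left(m,b \right)} = -5$
$X{\left(D \right)} = 13$ ($X{\left(D \right)} = 8 - -5 = 8 + 5 = 13$)
$o = -13$ ($o = \left(-1\right) 13 = -13$)
$O = -299653$ ($O = 175 \left(-266 - 13\right) - 250828 = 175 \left(-279\right) - 250828 = -48825 - 250828 = -299653$)
$\frac{1}{O} = \frac{1}{-299653} = - \frac{1}{299653}$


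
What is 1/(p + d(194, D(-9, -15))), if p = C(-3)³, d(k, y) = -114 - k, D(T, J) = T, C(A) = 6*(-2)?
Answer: -1/2036 ≈ -0.00049116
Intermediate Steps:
C(A) = -12
p = -1728 (p = (-12)³ = -1728)
1/(p + d(194, D(-9, -15))) = 1/(-1728 + (-114 - 1*194)) = 1/(-1728 + (-114 - 194)) = 1/(-1728 - 308) = 1/(-2036) = -1/2036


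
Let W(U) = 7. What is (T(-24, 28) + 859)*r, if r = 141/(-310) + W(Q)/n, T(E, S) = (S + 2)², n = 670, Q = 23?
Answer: -1623557/2077 ≈ -781.68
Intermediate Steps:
T(E, S) = (2 + S)²
r = -923/2077 (r = 141/(-310) + 7/670 = 141*(-1/310) + 7*(1/670) = -141/310 + 7/670 = -923/2077 ≈ -0.44439)
(T(-24, 28) + 859)*r = ((2 + 28)² + 859)*(-923/2077) = (30² + 859)*(-923/2077) = (900 + 859)*(-923/2077) = 1759*(-923/2077) = -1623557/2077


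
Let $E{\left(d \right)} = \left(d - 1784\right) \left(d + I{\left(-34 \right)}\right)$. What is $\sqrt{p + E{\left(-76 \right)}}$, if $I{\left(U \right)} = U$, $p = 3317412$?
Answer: $2 \sqrt{880503} \approx 1876.7$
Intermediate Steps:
$E{\left(d \right)} = \left(-1784 + d\right) \left(-34 + d\right)$ ($E{\left(d \right)} = \left(d - 1784\right) \left(d - 34\right) = \left(-1784 + d\right) \left(-34 + d\right)$)
$\sqrt{p + E{\left(-76 \right)}} = \sqrt{3317412 + \left(60656 + \left(-76\right)^{2} - -138168\right)} = \sqrt{3317412 + \left(60656 + 5776 + 138168\right)} = \sqrt{3317412 + 204600} = \sqrt{3522012} = 2 \sqrt{880503}$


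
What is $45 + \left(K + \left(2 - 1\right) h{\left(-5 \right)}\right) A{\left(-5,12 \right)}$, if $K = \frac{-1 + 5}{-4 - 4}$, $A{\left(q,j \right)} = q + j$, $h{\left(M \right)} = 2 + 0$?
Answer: $\frac{111}{2} \approx 55.5$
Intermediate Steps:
$h{\left(M \right)} = 2$
$A{\left(q,j \right)} = j + q$
$K = - \frac{1}{2}$ ($K = \frac{4}{-8} = 4 \left(- \frac{1}{8}\right) = - \frac{1}{2} \approx -0.5$)
$45 + \left(K + \left(2 - 1\right) h{\left(-5 \right)}\right) A{\left(-5,12 \right)} = 45 + \left(- \frac{1}{2} + \left(2 - 1\right) 2\right) \left(12 - 5\right) = 45 + \left(- \frac{1}{2} + \left(2 - 1\right) 2\right) 7 = 45 + \left(- \frac{1}{2} + 1 \cdot 2\right) 7 = 45 + \left(- \frac{1}{2} + 2\right) 7 = 45 + \frac{3}{2} \cdot 7 = 45 + \frac{21}{2} = \frac{111}{2}$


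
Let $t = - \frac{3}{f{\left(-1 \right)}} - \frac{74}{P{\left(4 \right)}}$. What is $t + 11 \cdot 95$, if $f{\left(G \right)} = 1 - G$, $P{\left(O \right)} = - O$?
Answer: $1062$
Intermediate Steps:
$t = 17$ ($t = - \frac{3}{1 - -1} - \frac{74}{\left(-1\right) 4} = - \frac{3}{1 + 1} - \frac{74}{-4} = - \frac{3}{2} - - \frac{37}{2} = \left(-3\right) \frac{1}{2} + \frac{37}{2} = - \frac{3}{2} + \frac{37}{2} = 17$)
$t + 11 \cdot 95 = 17 + 11 \cdot 95 = 17 + 1045 = 1062$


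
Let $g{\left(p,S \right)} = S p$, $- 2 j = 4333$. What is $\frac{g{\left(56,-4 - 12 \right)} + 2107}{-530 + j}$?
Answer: $- \frac{2422}{5393} \approx -0.4491$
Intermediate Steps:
$j = - \frac{4333}{2}$ ($j = \left(- \frac{1}{2}\right) 4333 = - \frac{4333}{2} \approx -2166.5$)
$\frac{g{\left(56,-4 - 12 \right)} + 2107}{-530 + j} = \frac{\left(-4 - 12\right) 56 + 2107}{-530 - \frac{4333}{2}} = \frac{\left(-16\right) 56 + 2107}{- \frac{5393}{2}} = \left(-896 + 2107\right) \left(- \frac{2}{5393}\right) = 1211 \left(- \frac{2}{5393}\right) = - \frac{2422}{5393}$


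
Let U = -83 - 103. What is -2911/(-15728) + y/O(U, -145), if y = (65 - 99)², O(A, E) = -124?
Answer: -4455151/487568 ≈ -9.1375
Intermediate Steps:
U = -186
y = 1156 (y = (-34)² = 1156)
-2911/(-15728) + y/O(U, -145) = -2911/(-15728) + 1156/(-124) = -2911*(-1/15728) + 1156*(-1/124) = 2911/15728 - 289/31 = -4455151/487568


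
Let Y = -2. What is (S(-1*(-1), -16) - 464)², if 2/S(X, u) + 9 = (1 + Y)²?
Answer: 3448449/16 ≈ 2.1553e+5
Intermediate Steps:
S(X, u) = -¼ (S(X, u) = 2/(-9 + (1 - 2)²) = 2/(-9 + (-1)²) = 2/(-9 + 1) = 2/(-8) = 2*(-⅛) = -¼)
(S(-1*(-1), -16) - 464)² = (-¼ - 464)² = (-1857/4)² = 3448449/16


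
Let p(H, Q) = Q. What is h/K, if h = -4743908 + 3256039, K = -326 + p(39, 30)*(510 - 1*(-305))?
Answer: -1487869/24124 ≈ -61.676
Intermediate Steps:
K = 24124 (K = -326 + 30*(510 - 1*(-305)) = -326 + 30*(510 + 305) = -326 + 30*815 = -326 + 24450 = 24124)
h = -1487869
h/K = -1487869/24124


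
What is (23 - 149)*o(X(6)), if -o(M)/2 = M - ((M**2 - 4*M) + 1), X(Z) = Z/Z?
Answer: 756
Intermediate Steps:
X(Z) = 1
o(M) = 2 - 10*M + 2*M**2 (o(M) = -2*(M - ((M**2 - 4*M) + 1)) = -2*(M - (1 + M**2 - 4*M)) = -2*(M + (-1 - M**2 + 4*M)) = -2*(-1 - M**2 + 5*M) = 2 - 10*M + 2*M**2)
(23 - 149)*o(X(6)) = (23 - 149)*(2 - 10*1 + 2*1**2) = -126*(2 - 10 + 2*1) = -126*(2 - 10 + 2) = -126*(-6) = 756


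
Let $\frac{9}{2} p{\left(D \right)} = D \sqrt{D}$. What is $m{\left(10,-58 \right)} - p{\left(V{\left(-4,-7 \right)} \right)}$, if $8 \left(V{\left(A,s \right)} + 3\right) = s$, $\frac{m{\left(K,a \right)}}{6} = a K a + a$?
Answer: $201492 + \frac{31 i \sqrt{62}}{144} \approx 2.0149 \cdot 10^{5} + 1.6951 i$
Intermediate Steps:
$m{\left(K,a \right)} = 6 a + 6 K a^{2}$ ($m{\left(K,a \right)} = 6 \left(a K a + a\right) = 6 \left(K a a + a\right) = 6 \left(K a^{2} + a\right) = 6 \left(a + K a^{2}\right) = 6 a + 6 K a^{2}$)
$V{\left(A,s \right)} = -3 + \frac{s}{8}$
$p{\left(D \right)} = \frac{2 D^{\frac{3}{2}}}{9}$ ($p{\left(D \right)} = \frac{2 D \sqrt{D}}{9} = \frac{2 D^{\frac{3}{2}}}{9}$)
$m{\left(10,-58 \right)} - p{\left(V{\left(-4,-7 \right)} \right)} = 6 \left(-58\right) \left(1 + 10 \left(-58\right)\right) - \frac{2 \left(-3 + \frac{1}{8} \left(-7\right)\right)^{\frac{3}{2}}}{9} = 6 \left(-58\right) \left(1 - 580\right) - \frac{2 \left(-3 - \frac{7}{8}\right)^{\frac{3}{2}}}{9} = 6 \left(-58\right) \left(-579\right) - \frac{2 \left(- \frac{31}{8}\right)^{\frac{3}{2}}}{9} = 201492 - \frac{2 \left(- \frac{31 i \sqrt{62}}{32}\right)}{9} = 201492 - - \frac{31 i \sqrt{62}}{144} = 201492 + \frac{31 i \sqrt{62}}{144}$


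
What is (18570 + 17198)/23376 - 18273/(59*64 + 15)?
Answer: -36444145/11077302 ≈ -3.2900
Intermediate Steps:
(18570 + 17198)/23376 - 18273/(59*64 + 15) = 35768*(1/23376) - 18273/(3776 + 15) = 4471/2922 - 18273/3791 = -36444145/11077302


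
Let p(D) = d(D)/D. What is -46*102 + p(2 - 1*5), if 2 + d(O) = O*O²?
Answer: -14047/3 ≈ -4682.3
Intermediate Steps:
d(O) = -2 + O³ (d(O) = -2 + O*O² = -2 + O³)
p(D) = (-2 + D³)/D
-46*102 + p(2 - 1*5) = -46*102 + (-2 + (2 - 1*5)³)/(2 - 1*5) = -4692 + (-2 + (2 - 5)³)/(2 - 5) = -4692 + (-2 + (-3)³)/(-3) = -4692 - (-2 - 27)/3 = -4692 - ⅓*(-29) = -4692 + 29/3 = -14047/3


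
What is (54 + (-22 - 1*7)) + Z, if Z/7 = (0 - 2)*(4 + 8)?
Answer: -143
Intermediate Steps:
Z = -168 (Z = 7*((0 - 2)*(4 + 8)) = 7*(-2*12) = 7*(-24) = -168)
(54 + (-22 - 1*7)) + Z = (54 + (-22 - 1*7)) - 168 = (54 + (-22 - 7)) - 168 = (54 - 29) - 168 = 25 - 168 = -143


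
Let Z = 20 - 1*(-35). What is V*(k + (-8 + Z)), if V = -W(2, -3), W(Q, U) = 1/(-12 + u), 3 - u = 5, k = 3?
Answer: 25/7 ≈ 3.5714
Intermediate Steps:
u = -2 (u = 3 - 1*5 = 3 - 5 = -2)
Z = 55 (Z = 20 + 35 = 55)
W(Q, U) = -1/14 (W(Q, U) = 1/(-12 - 2) = 1/(-14) = -1/14)
V = 1/14 (V = -1*(-1/14) = 1/14 ≈ 0.071429)
V*(k + (-8 + Z)) = (3 + (-8 + 55))/14 = (3 + 47)/14 = (1/14)*50 = 25/7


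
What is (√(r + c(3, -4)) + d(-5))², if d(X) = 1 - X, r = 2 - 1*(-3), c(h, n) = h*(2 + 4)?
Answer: (6 + √23)² ≈ 116.55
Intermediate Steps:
c(h, n) = 6*h (c(h, n) = h*6 = 6*h)
r = 5 (r = 2 + 3 = 5)
(√(r + c(3, -4)) + d(-5))² = (√(5 + 6*3) + (1 - 1*(-5)))² = (√(5 + 18) + (1 + 5))² = (√23 + 6)² = (6 + √23)²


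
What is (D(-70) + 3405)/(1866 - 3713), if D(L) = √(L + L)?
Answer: -3405/1847 - 2*I*√35/1847 ≈ -1.8435 - 0.0064062*I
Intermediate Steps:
D(L) = √2*√L (D(L) = √(2*L) = √2*√L)
(D(-70) + 3405)/(1866 - 3713) = (√2*√(-70) + 3405)/(1866 - 3713) = (√2*(I*√70) + 3405)/(-1847) = (2*I*√35 + 3405)*(-1/1847) = (3405 + 2*I*√35)*(-1/1847) = -3405/1847 - 2*I*√35/1847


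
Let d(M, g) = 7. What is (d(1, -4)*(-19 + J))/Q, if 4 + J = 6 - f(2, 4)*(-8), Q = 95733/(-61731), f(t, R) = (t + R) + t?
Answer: -2256611/10637 ≈ -212.15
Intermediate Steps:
f(t, R) = R + 2*t (f(t, R) = (R + t) + t = R + 2*t)
Q = -10637/6859 (Q = 95733*(-1/61731) = -10637/6859 ≈ -1.5508)
J = 66 (J = -4 + (6 - (4 + 2*2)*(-8)) = -4 + (6 - (4 + 4)*(-8)) = -4 + (6 - 8*(-8)) = -4 + (6 - 1*(-64)) = -4 + (6 + 64) = -4 + 70 = 66)
(d(1, -4)*(-19 + J))/Q = (7*(-19 + 66))/(-10637/6859) = (7*47)*(-6859/10637) = 329*(-6859/10637) = -2256611/10637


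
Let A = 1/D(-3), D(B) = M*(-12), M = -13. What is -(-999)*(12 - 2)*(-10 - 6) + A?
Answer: -24935039/156 ≈ -1.5984e+5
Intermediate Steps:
D(B) = 156 (D(B) = -13*(-12) = 156)
A = 1/156 ≈ 0.0064103
-(-999)*(12 - 2)*(-10 - 6) + A = -(-999)*(12 - 2)*(-10 - 6) + 1/156 = -(-999)*10*(-16) + 1/156 = -(-999)*(-160) + 1/156 = -1*159840 + 1/156 = -159840 + 1/156 = -24935039/156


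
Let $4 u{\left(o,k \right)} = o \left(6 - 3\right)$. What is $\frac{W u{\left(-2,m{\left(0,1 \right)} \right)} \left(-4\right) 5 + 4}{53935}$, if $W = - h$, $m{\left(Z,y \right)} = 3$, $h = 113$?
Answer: $- \frac{3386}{53935} \approx -0.062779$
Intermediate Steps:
$W = -113$ ($W = \left(-1\right) 113 = -113$)
$u{\left(o,k \right)} = \frac{3 o}{4}$ ($u{\left(o,k \right)} = \frac{o \left(6 - 3\right)}{4} = \frac{o 3}{4} = \frac{3 o}{4}$)
$\frac{W u{\left(-2,m{\left(0,1 \right)} \right)} \left(-4\right) 5 + 4}{53935} = \frac{- 113 \cdot \frac{3}{4} \left(-2\right) \left(-4\right) 5 + 4}{53935} = \left(- 113 \left(- \frac{3}{2}\right) \left(-4\right) 5 + 4\right) \frac{1}{53935} = \left(- 113 \cdot 6 \cdot 5 + 4\right) \frac{1}{53935} = \left(\left(-113\right) 30 + 4\right) \frac{1}{53935} = \left(-3390 + 4\right) \frac{1}{53935} = \left(-3386\right) \frac{1}{53935} = - \frac{3386}{53935}$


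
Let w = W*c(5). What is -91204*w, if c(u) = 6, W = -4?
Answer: 2188896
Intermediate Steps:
w = -24 (w = -4*6 = -24)
-91204*w = -91204*(-24) = 2188896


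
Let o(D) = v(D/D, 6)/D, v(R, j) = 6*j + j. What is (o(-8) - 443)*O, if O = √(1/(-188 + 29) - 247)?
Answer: -1793*I*√6244566/636 ≈ -7044.9*I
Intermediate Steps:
v(R, j) = 7*j
O = I*√6244566/159 (O = √(1/(-159) - 247) = √(-1/159 - 247) = √(-39274/159) = I*√6244566/159 ≈ 15.716*I)
o(D) = 42/D (o(D) = (7*6)/D = 42/D)
(o(-8) - 443)*O = (42/(-8) - 443)*(I*√6244566/159) = (42*(-⅛) - 443)*(I*√6244566/159) = (-21/4 - 443)*(I*√6244566/159) = -1793*I*√6244566/636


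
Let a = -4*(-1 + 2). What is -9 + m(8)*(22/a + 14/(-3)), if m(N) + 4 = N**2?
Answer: -619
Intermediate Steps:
a = -4 (a = -4*1 = -4)
m(N) = -4 + N**2
-9 + m(8)*(22/a + 14/(-3)) = -9 + (-4 + 8**2)*(22/(-4) + 14/(-3)) = -9 + (-4 + 64)*(22*(-1/4) + 14*(-1/3)) = -9 + 60*(-11/2 - 14/3) = -9 + 60*(-61/6) = -9 - 610 = -619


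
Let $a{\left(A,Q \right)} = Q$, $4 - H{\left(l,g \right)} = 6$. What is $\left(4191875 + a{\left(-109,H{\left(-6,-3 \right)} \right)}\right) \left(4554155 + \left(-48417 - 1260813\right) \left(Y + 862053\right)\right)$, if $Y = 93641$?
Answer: $-5244949891766193945$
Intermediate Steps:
$H{\left(l,g \right)} = -2$ ($H{\left(l,g \right)} = 4 - 6 = -2$)
$\left(4191875 + a{\left(-109,H{\left(-6,-3 \right)} \right)}\right) \left(4554155 + \left(-48417 - 1260813\right) \left(Y + 862053\right)\right) = \left(4191875 - 2\right) \left(4554155 + \left(-48417 - 1260813\right) \left(93641 + 862053\right)\right) = 4191873 \left(4554155 - 1251223255620\right) = 4191873 \left(-1251218701465\right) = -5244949891766193945$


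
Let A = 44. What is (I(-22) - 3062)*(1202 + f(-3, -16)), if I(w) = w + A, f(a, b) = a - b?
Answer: -3693600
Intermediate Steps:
I(w) = 44 + w (I(w) = w + 44 = 44 + w)
(I(-22) - 3062)*(1202 + f(-3, -16)) = ((44 - 22) - 3062)*(1202 + (-3 - 1*(-16))) = (22 - 3062)*(1202 + (-3 + 16)) = -3040*(1202 + 13) = -3040*1215 = -3693600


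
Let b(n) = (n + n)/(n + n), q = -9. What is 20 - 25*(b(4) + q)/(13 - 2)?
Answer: 420/11 ≈ 38.182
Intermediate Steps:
b(n) = 1 (b(n) = (2*n)/((2*n)) = (2*n)*(1/(2*n)) = 1)
20 - 25*(b(4) + q)/(13 - 2) = 20 - 25*(1 - 9)/(13 - 2) = 20 - (-200)/11 = 20 - 25*(-8/11) = 20 + 200/11 = 420/11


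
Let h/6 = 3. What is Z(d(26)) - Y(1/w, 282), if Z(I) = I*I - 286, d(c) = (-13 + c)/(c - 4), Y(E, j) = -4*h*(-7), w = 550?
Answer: -382191/484 ≈ -789.65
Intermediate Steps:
h = 18 (h = 6*3 = 18)
Y(E, j) = 504 (Y(E, j) = -4*18*(-7) = -72*(-7) = 504)
d(c) = (-13 + c)/(-4 + c)
Z(I) = -286 + I² (Z(I) = I² - 286 = -286 + I²)
Z(d(26)) - Y(1/w, 282) = (-286 + ((-13 + 26)/(-4 + 26))²) - 1*504 = (-286 + (13/22)²) - 504 = (-286 + 169/484) - 504 = -138255/484 - 504 = -382191/484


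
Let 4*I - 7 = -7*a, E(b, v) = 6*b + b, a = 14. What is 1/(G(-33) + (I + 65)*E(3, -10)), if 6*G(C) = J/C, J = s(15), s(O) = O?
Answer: 132/117107 ≈ 0.0011272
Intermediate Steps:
E(b, v) = 7*b
J = 15
I = -91/4 (I = 7/4 + (-7*14)/4 = 7/4 + (¼)*(-98) = 7/4 - 49/2 = -91/4 ≈ -22.750)
G(C) = 5/(2*C) (G(C) = (15/C)/6 = 5/(2*C))
1/(G(-33) + (I + 65)*E(3, -10)) = 1/((5/2)/(-33) + (-91/4 + 65)*(7*3)) = 1/((5/2)*(-1/33) + (169/4)*21) = 1/(-5/66 + 3549/4) = 1/(117107/132) = 132/117107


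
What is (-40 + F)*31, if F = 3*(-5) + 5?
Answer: -1550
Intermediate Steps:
F = -10 (F = -15 + 5 = -10)
(-40 + F)*31 = (-40 - 10)*31 = -50*31 = -1550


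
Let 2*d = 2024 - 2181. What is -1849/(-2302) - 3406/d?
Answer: 15971517/361414 ≈ 44.192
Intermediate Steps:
d = -157/2 (d = (2024 - 2181)/2 = (½)*(-157) = -157/2 ≈ -78.500)
-1849/(-2302) - 3406/d = -1849/(-2302) - 3406/(-157/2) = -1849*(-1/2302) - 3406*(-2/157) = 1849/2302 + 6812/157 = 15971517/361414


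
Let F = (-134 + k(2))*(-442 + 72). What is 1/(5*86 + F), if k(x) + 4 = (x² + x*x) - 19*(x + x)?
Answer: 1/76650 ≈ 1.3046e-5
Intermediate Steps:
k(x) = -4 - 38*x + 2*x² (k(x) = -4 + ((x² + x*x) - 19*(x + x)) = -4 + ((x² + x²) - 38*x) = -4 + (2*x² - 38*x) = -4 + (-38*x + 2*x²) = -4 - 38*x + 2*x²)
F = 76220 (F = (-134 + (-4 - 38*2 + 2*2²))*(-442 + 72) = (-134 + (-4 - 76 + 2*4))*(-370) = (-134 + (-4 - 76 + 8))*(-370) = (-134 - 72)*(-370) = -206*(-370) = 76220)
1/(5*86 + F) = 1/(5*86 + 76220) = 1/(430 + 76220) = 1/76650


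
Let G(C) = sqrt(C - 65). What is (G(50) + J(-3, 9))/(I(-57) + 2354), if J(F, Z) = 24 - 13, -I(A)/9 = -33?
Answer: 1/241 + I*sqrt(15)/2651 ≈ 0.0041494 + 0.001461*I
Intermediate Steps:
I(A) = 297 (I(A) = -9*(-33) = 297)
J(F, Z) = 11
G(C) = sqrt(-65 + C)
(G(50) + J(-3, 9))/(I(-57) + 2354) = (sqrt(-65 + 50) + 11)/(297 + 2354) = (sqrt(-15) + 11)/2651 = (I*sqrt(15) + 11)*(1/2651) = (11 + I*sqrt(15))*(1/2651) = 1/241 + I*sqrt(15)/2651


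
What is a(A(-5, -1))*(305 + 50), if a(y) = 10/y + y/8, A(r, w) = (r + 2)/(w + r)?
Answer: 113955/16 ≈ 7122.2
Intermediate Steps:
A(r, w) = (2 + r)/(r + w)
a(y) = 10/y + y/8 (a(y) = 10/y + y*(1/8) = 10/y + y/8)
a(A(-5, -1))*(305 + 50) = (10/(((2 - 5)/(-5 - 1))) + ((2 - 5)/(-5 - 1))/8)*(305 + 50) = (10/((-3/(-6))) + (-3/(-6))/8)*355 = (10/((-1/6*(-3))) + (-1/6*(-3))/8)*355 = (10/(1/2) + (1/8)*(1/2))*355 = (10*2 + 1/16)*355 = (20 + 1/16)*355 = (321/16)*355 = 113955/16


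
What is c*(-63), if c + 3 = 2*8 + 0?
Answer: -819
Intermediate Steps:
c = 13 (c = -3 + (2*8 + 0) = -3 + (16 + 0) = -3 + 16 = 13)
c*(-63) = 13*(-63) = -819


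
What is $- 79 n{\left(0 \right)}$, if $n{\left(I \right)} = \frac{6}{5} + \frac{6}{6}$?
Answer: $- \frac{869}{5} \approx -173.8$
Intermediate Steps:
$n{\left(I \right)} = \frac{11}{5}$ ($n{\left(I \right)} = 6 \cdot \frac{1}{5} + 6 \cdot \frac{1}{6} = \frac{6}{5} + 1 = \frac{11}{5}$)
$- 79 n{\left(0 \right)} = \left(-79\right) \frac{11}{5} = - \frac{869}{5}$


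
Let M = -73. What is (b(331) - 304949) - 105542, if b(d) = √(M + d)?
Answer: -410491 + √258 ≈ -4.1048e+5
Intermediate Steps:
b(d) = √(-73 + d)
(b(331) - 304949) - 105542 = (√(-73 + 331) - 304949) - 105542 = (√258 - 304949) - 105542 = (-304949 + √258) - 105542 = -410491 + √258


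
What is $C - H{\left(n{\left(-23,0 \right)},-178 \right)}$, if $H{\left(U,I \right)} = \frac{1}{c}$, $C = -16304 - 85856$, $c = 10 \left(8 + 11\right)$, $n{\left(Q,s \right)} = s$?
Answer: $- \frac{19410401}{190} \approx -1.0216 \cdot 10^{5}$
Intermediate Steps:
$c = 190$ ($c = 10 \cdot 19 = 190$)
$C = -102160$
$H{\left(U,I \right)} = \frac{1}{190}$
$C - H{\left(n{\left(-23,0 \right)},-178 \right)} = -102160 - \frac{1}{190} = - \frac{19410401}{190}$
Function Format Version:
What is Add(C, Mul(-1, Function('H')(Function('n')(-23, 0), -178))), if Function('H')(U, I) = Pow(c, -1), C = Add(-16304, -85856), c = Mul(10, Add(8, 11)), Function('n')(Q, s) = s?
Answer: Rational(-19410401, 190) ≈ -1.0216e+5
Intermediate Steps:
c = 190 (c = Mul(10, 19) = 190)
C = -102160
Function('H')(U, I) = Rational(1, 190) (Function('H')(U, I) = Pow(190, -1) = Rational(1, 190))
Add(C, Mul(-1, Function('H')(Function('n')(-23, 0), -178))) = Add(-102160, Mul(-1, Rational(1, 190))) = Add(-102160, Rational(-1, 190)) = Rational(-19410401, 190)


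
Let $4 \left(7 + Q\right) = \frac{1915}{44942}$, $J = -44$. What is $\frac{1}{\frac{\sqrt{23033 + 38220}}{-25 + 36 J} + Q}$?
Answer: $- \frac{584754385727027288}{4085072049803449529} + \frac{51997302922816 \sqrt{61253}}{4085072049803449529} \approx -0.13999$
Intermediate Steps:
$Q = - \frac{1256461}{179768}$ ($Q = -7 + \frac{1915 \cdot \frac{1}{44942}}{4} = -7 + \frac{1}{4} \cdot \frac{1915}{44942} = -7 + \frac{1915}{179768} = - \frac{1256461}{179768} \approx -6.9893$)
$\frac{1}{\frac{\sqrt{23033 + 38220}}{-25 + 36 J} + Q} = \frac{1}{\frac{\sqrt{23033 + 38220}}{-25 + 36 \left(-44\right)} - \frac{1256461}{179768}} = \frac{1}{\frac{\sqrt{61253}}{-25 - 1584} - \frac{1256461}{179768}} = \frac{1}{\frac{\sqrt{61253}}{-1609} - \frac{1256461}{179768}} = \frac{1}{\sqrt{61253} \left(- \frac{1}{1609}\right) - \frac{1256461}{179768}} = \frac{1}{- \frac{\sqrt{61253}}{1609} - \frac{1256461}{179768}} = \frac{1}{- \frac{1256461}{179768} - \frac{\sqrt{61253}}{1609}}$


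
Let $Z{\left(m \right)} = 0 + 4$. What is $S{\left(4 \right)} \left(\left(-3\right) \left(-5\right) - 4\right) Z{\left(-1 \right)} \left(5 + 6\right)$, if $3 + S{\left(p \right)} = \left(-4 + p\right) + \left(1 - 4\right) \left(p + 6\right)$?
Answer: $-15972$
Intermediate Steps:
$Z{\left(m \right)} = 4$
$S{\left(p \right)} = -25 - 2 p$ ($S{\left(p \right)} = -3 + \left(\left(-4 + p\right) + \left(1 - 4\right) \left(p + 6\right)\right) = -3 - \left(4 - p + 3 \left(6 + p\right)\right) = -3 + \left(\left(-4 + p\right) - \left(18 + 3 p\right)\right) = -3 - \left(22 + 2 p\right) = -25 - 2 p$)
$S{\left(4 \right)} \left(\left(-3\right) \left(-5\right) - 4\right) Z{\left(-1 \right)} \left(5 + 6\right) = \left(-25 - 8\right) \left(\left(-3\right) \left(-5\right) - 4\right) 4 \left(5 + 6\right) = \left(-25 - 8\right) \left(15 - 4\right) 4 \cdot 11 = \left(-33\right) 11 \cdot 44 = \left(-363\right) 44 = -15972$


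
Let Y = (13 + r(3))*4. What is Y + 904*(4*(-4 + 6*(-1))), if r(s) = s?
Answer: -36096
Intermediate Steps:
Y = 64 (Y = (13 + 3)*4 = 16*4 = 64)
Y + 904*(4*(-4 + 6*(-1))) = 64 + 904*(4*(-4 + 6*(-1))) = 64 + 904*(4*(-4 - 6)) = 64 + 904*(4*(-10)) = 64 + 904*(-40) = 64 - 36160 = -36096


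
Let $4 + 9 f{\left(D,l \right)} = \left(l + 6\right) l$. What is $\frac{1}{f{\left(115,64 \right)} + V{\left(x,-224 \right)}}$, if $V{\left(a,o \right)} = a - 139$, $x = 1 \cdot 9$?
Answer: $\frac{3}{1102} \approx 0.0027223$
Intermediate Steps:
$x = 9$
$V{\left(a,o \right)} = -139 + a$ ($V{\left(a,o \right)} = a - 139 = -139 + a$)
$f{\left(D,l \right)} = - \frac{4}{9} + \frac{l \left(6 + l\right)}{9}$ ($f{\left(D,l \right)} = - \frac{4}{9} + \frac{\left(l + 6\right) l}{9} = - \frac{4}{9} + \frac{\left(6 + l\right) l}{9} = - \frac{4}{9} + \frac{l \left(6 + l\right)}{9}$)
$\frac{1}{f{\left(115,64 \right)} + V{\left(x,-224 \right)}} = \frac{1}{\left(- \frac{4}{9} + \frac{64^{2}}{9} + \frac{2}{3} \cdot 64\right) + \left(-139 + 9\right)} = \frac{1}{\left(- \frac{4}{9} + \frac{1}{9} \cdot 4096 + \frac{128}{3}\right) - 130} = \frac{1}{\left(- \frac{4}{9} + \frac{4096}{9} + \frac{128}{3}\right) - 130} = \frac{1}{\frac{1492}{3} - 130} = \frac{1}{\frac{1102}{3}} = \frac{3}{1102}$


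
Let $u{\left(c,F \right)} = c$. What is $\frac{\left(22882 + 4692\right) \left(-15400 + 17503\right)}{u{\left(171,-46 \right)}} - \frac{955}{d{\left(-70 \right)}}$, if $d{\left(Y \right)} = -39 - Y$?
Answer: $\frac{599156159}{1767} \approx 3.3908 \cdot 10^{5}$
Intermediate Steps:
$\frac{\left(22882 + 4692\right) \left(-15400 + 17503\right)}{u{\left(171,-46 \right)}} - \frac{955}{d{\left(-70 \right)}} = \frac{\left(22882 + 4692\right) \left(-15400 + 17503\right)}{171} - \frac{955}{-39 - -70} = 27574 \cdot 2103 \cdot \frac{1}{171} - \frac{955}{-39 + 70} = 57988122 \cdot \frac{1}{171} - \frac{955}{31} = \frac{19329374}{57} - \frac{955}{31} = \frac{599156159}{1767}$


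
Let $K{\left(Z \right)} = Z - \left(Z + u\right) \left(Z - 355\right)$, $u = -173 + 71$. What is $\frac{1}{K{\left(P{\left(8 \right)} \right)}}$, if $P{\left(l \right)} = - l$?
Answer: $- \frac{1}{39938} \approx -2.5039 \cdot 10^{-5}$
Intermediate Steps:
$u = -102$
$K{\left(Z \right)} = Z - \left(-355 + Z\right) \left(-102 + Z\right)$ ($K{\left(Z \right)} = Z - \left(Z - 102\right) \left(Z - 355\right) = Z - \left(-102 + Z\right) \left(-355 + Z\right) = Z - \left(-355 + Z\right) \left(-102 + Z\right)$)
$\frac{1}{K{\left(P{\left(8 \right)} \right)}} = \frac{1}{-36210 - \left(\left(-1\right) 8\right)^{2} + 458 \left(\left(-1\right) 8\right)} = \frac{1}{-36210 - \left(-8\right)^{2} + 458 \left(-8\right)} = \frac{1}{-36210 - 64 - 3664} = \frac{1}{-39938} = - \frac{1}{39938}$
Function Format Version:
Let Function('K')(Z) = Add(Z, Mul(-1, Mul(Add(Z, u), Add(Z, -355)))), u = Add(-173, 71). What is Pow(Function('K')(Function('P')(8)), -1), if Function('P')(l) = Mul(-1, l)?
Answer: Rational(-1, 39938) ≈ -2.5039e-5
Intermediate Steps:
u = -102
Function('K')(Z) = Add(Z, Mul(-1, Add(-355, Z), Add(-102, Z))) (Function('K')(Z) = Add(Z, Mul(-1, Mul(Add(Z, -102), Add(Z, -355)))) = Add(Z, Mul(-1, Mul(Add(-102, Z), Add(-355, Z)))) = Add(Z, Mul(-1, Mul(Add(-355, Z), Add(-102, Z)))) = Add(Z, Mul(-1, Add(-355, Z), Add(-102, Z))))
Pow(Function('K')(Function('P')(8)), -1) = Pow(Add(-36210, Mul(-1, Pow(Mul(-1, 8), 2)), Mul(458, Mul(-1, 8))), -1) = Pow(Add(-36210, Mul(-1, Pow(-8, 2)), Mul(458, -8)), -1) = Pow(Add(-36210, Mul(-1, 64), -3664), -1) = Pow(Add(-36210, -64, -3664), -1) = Pow(-39938, -1) = Rational(-1, 39938)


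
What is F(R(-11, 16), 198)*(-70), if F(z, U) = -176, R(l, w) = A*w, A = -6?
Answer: 12320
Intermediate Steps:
R(l, w) = -6*w
F(R(-11, 16), 198)*(-70) = -176*(-70) = 12320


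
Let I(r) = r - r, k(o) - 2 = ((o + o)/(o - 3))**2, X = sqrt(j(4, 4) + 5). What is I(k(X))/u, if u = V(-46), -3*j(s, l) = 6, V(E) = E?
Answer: 0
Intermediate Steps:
j(s, l) = -2 (j(s, l) = -1/3*6 = -2)
u = -46
X = sqrt(3) (X = sqrt(-2 + 5) = sqrt(3) ≈ 1.7320)
k(o) = 2 + 4*o**2/(-3 + o)**2 (k(o) = 2 + ((o + o)/(o - 3))**2 = 2 + ((2*o)/(-3 + o))**2 = 2 + (2*o/(-3 + o))**2 = 2 + 4*o**2/(-3 + o)**2)
I(r) = 0
I(k(X))/u = 0/(-46) = 0*(-1/46) = 0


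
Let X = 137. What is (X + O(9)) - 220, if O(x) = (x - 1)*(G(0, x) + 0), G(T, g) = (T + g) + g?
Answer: 61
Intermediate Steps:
G(T, g) = T + 2*g
O(x) = 2*x*(-1 + x) (O(x) = (x - 1)*((0 + 2*x) + 0) = (-1 + x)*(2*x + 0) = (-1 + x)*(2*x) = 2*x*(-1 + x))
(X + O(9)) - 220 = (137 + 2*9*(-1 + 9)) - 220 = (137 + 2*9*8) - 220 = (137 + 144) - 220 = 281 - 220 = 61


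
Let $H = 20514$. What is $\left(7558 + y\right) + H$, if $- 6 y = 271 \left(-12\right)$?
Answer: $28614$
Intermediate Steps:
$y = 542$ ($y = - \frac{271 \left(-12\right)}{6} = \left(- \frac{1}{6}\right) \left(-3252\right) = 542$)
$\left(7558 + y\right) + H = \left(7558 + 542\right) + 20514 = 8100 + 20514 = 28614$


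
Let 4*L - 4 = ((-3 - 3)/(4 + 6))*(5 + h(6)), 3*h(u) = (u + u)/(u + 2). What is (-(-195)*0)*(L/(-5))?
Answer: 0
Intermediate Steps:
h(u) = 2*u/(3*(2 + u)) (h(u) = ((u + u)/(u + 2))/3 = ((2*u)/(2 + u))/3 = (2*u/(2 + u))/3 = 2*u/(3*(2 + u)))
L = 7/40 (L = 1 + (((-3 - 3)/(4 + 6))*(5 + (⅔)*6/(2 + 6)))/4 = 1 + ((-6/10)*(5 + (⅔)*6/8))/4 = 1 + ((-6*⅒)*(5 + (⅔)*6*(⅛)))/4 = 1 + (-3*(5 + ½)/5)/4 = 1 + (-⅗*11/2)/4 = 1 + (¼)*(-33/10) = 1 - 33/40 = 7/40 ≈ 0.17500)
(-(-195)*0)*(L/(-5)) = (-(-195)*0)*((7/40)/(-5)) = (-39*0)*((7/40)*(-⅕)) = 0*(-7/200) = 0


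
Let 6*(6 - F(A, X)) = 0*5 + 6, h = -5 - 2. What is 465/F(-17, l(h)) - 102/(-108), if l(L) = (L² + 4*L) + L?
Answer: 1691/18 ≈ 93.944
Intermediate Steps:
h = -7
l(L) = L² + 5*L
F(A, X) = 5 (F(A, X) = 6 - (0*5 + 6)/6 = 6 - (0 + 6)/6 = 6 - ⅙*6 = 6 - 1 = 5)
465/F(-17, l(h)) - 102/(-108) = 465/5 - 102/(-108) = 465*(⅕) - 102*(-1/108) = 93 + 17/18 = 1691/18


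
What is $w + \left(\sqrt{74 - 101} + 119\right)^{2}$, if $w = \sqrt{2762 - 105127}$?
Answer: $14134 + i \sqrt{102365} + 714 i \sqrt{3} \approx 14134.0 + 1556.6 i$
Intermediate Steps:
$w = i \sqrt{102365}$ ($w = \sqrt{-102365} = i \sqrt{102365} \approx 319.95 i$)
$w + \left(\sqrt{74 - 101} + 119\right)^{2} = i \sqrt{102365} + \left(\sqrt{74 - 101} + 119\right)^{2} = i \sqrt{102365} + \left(\sqrt{-27} + 119\right)^{2} = i \sqrt{102365} + \left(3 i \sqrt{3} + 119\right)^{2} = i \sqrt{102365} + \left(119 + 3 i \sqrt{3}\right)^{2} = \left(119 + 3 i \sqrt{3}\right)^{2} + i \sqrt{102365}$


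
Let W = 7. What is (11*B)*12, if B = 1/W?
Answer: 132/7 ≈ 18.857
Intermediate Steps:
B = 1/7 ≈ 0.14286
(11*B)*12 = (11*(1/7))*12 = (11/7)*12 = 132/7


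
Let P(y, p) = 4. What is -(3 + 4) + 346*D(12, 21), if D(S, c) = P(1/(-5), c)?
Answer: 1377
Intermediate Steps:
D(S, c) = 4
-(3 + 4) + 346*D(12, 21) = -(3 + 4) + 346*4 = -1*7 + 1384 = -7 + 1384 = 1377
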